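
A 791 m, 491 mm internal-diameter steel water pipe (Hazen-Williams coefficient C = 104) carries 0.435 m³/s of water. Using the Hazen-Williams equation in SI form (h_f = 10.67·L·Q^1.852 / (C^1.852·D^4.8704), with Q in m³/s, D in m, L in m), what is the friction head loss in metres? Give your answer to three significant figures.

h_f ≈ 10.6 m

h_f = 10.67·791·0.435^1.852 / (104^1.852·0.491^4.8704) = 10.61 m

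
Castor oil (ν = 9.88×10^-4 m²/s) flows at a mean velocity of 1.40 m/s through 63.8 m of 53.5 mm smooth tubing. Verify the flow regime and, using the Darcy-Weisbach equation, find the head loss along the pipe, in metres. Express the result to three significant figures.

Re = VD/ν = 1.40·0.05350/9.88×10^-4 = 75.8 → laminar (Re < 2300)
f = 64/Re = 0.8442
h_f = f(L/D)V²/(2g) = 0.8442·(63.8/0.05350)·1.40²/(2·9.81) = 100.6 m

h_f ≈ 101 m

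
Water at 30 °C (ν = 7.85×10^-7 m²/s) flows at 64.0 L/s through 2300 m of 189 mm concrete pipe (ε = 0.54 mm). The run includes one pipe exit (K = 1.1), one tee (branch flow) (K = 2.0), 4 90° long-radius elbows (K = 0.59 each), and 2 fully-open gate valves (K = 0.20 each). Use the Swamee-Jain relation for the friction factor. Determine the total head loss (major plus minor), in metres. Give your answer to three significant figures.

H_L ≈ 86.0 m

V = 4Q/(πD²) = 2.281 m/s; V²/2g = 0.2652 m
Re = 5.49×10^5, ε/D = 0.00286 → f = 0.02617 (Swamee-Jain)
Major: h_f = f(L/D)·V²/2g = 0.02617·12169·0.2652 = 84.47 m
Minor: ΣK = 5.86; h_m = ΣK·V²/2g = 1.554 m
Total H_L = 84.47 + 1.554 = 86.02 m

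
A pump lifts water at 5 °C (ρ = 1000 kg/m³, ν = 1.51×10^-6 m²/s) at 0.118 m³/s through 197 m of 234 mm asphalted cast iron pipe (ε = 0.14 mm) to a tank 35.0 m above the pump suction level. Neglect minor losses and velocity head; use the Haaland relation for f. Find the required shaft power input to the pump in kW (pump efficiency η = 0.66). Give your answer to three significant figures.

V = 4Q/(πD²) = 2.744 m/s; Re = 4.25×10^5; ε/D = 5.98×10^-4; f = 0.01830
h_f = f(L/D)V²/2g = 5.911 m
Total head H = z + h_f = 35.0 + 5.911 = 40.91 m
P_hyd = ρgQH = 1000·9.81·0.118·40.91 = 47.36 kW
P_shaft = P_hyd/η = 47.36/0.66 = 71.75 kW

P_shaft ≈ 71.8 kW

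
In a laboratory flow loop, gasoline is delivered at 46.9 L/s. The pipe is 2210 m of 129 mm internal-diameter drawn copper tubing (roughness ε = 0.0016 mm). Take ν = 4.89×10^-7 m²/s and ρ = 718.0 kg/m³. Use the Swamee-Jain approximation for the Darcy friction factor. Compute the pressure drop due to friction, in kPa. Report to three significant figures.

V = 4Q/(πD²) = 4·0.0469/(π·0.129²) = 3.588 m/s
Re = VD/ν = 3.588·0.129/4.89×10^-7 = 9.47×10^5 → turbulent
ε/D = 0.0016/129 = 1.24×10^-5
Swamee-Jain: f = 0.01201
h_f = f(L/D)V²/(2g) = 0.01201·(2210/0.129)·3.588²/(2·9.81) = 135.0 m
Δp = ρg·h_f = 718.0·9.81·135.0 = 951.0 kPa

Δp ≈ 951 kPa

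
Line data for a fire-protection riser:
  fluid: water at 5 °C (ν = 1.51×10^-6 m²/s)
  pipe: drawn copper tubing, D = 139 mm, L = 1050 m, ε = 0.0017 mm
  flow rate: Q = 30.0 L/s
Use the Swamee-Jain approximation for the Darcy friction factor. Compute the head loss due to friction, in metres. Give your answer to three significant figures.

h_f ≈ 24.0 m

V = 4Q/(πD²) = 4·0.0300/(π·0.139²) = 1.977 m/s
Re = VD/ν = 1.977·0.139/1.51×10^-6 = 1.82×10^5 → turbulent
ε/D = 0.0017/139 = 1.22×10^-5
Swamee-Jain: f = 0.01593
h_f = f(L/D)V²/(2g) = 0.01593·(1050/0.139)·1.977²/(2·9.81) = 23.97 m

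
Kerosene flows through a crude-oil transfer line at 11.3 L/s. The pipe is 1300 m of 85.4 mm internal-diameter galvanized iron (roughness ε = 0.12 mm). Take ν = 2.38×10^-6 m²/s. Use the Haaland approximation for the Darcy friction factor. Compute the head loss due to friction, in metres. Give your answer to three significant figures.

V = 4Q/(πD²) = 4·0.0113/(π·0.0854²) = 1.973 m/s
Re = VD/ν = 1.973·0.0854/2.38×10^-6 = 7.08×10^4 → turbulent
ε/D = 0.12/85.4 = 0.00141
Haaland: f = 0.02395
h_f = f(L/D)V²/(2g) = 0.02395·(1300/0.0854)·1.973²/(2·9.81) = 72.32 m

h_f ≈ 72.3 m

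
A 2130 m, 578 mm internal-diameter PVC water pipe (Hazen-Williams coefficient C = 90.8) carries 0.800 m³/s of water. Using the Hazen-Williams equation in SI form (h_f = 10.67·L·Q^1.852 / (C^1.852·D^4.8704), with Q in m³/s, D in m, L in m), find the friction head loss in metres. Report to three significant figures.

h_f = 10.67·2130·0.800^1.852 / (90.8^1.852·0.578^4.8704) = 51.31 m

h_f ≈ 51.3 m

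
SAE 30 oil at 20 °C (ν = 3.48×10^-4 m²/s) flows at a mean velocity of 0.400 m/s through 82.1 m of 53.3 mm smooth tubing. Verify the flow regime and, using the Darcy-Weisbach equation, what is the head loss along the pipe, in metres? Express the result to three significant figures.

Re = VD/ν = 0.400·0.05330/3.48×10^-4 = 61.3 → laminar (Re < 2300)
f = 64/Re = 1.045
h_f = f(L/D)V²/(2g) = 1.045·(82.1/0.05330)·0.400²/(2·9.81) = 13.12 m

h_f ≈ 13.1 m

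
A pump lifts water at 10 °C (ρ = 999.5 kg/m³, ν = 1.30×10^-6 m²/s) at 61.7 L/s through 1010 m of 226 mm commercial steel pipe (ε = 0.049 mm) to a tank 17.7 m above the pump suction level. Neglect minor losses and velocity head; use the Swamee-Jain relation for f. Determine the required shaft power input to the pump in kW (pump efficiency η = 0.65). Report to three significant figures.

P_shaft ≈ 24.8 kW

V = 4Q/(πD²) = 1.538 m/s; Re = 2.67×10^5; ε/D = 2.17×10^-4; f = 0.01665
h_f = f(L/D)V²/2g = 8.974 m
Total head H = z + h_f = 17.7 + 8.974 = 26.67 m
P_hyd = ρgQH = 999.5·9.81·0.0617·26.67 = 16.14 kW
P_shaft = P_hyd/η = 16.14/0.65 = 24.83 kW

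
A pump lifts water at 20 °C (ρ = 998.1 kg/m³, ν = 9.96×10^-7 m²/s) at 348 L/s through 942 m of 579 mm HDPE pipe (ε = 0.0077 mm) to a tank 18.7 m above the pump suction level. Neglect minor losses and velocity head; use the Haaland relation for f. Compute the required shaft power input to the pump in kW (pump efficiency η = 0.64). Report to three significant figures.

P_shaft ≈ 109 kW

V = 4Q/(πD²) = 1.322 m/s; Re = 7.68×10^5; ε/D = 1.33×10^-5; f = 0.01232
h_f = f(L/D)V²/2g = 1.785 m
Total head H = z + h_f = 18.7 + 1.785 = 20.48 m
P_hyd = ρgQH = 998.1·9.81·0.348·20.48 = 69.80 kW
P_shaft = P_hyd/η = 69.80/0.64 = 109.1 kW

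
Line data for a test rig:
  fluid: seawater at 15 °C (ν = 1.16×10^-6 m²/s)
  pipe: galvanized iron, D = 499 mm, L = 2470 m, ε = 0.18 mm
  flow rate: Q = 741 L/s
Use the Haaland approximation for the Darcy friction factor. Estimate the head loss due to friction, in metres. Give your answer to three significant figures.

h_f ≈ 57.7 m

V = 4Q/(πD²) = 4·0.741/(π·0.499²) = 3.789 m/s
Re = VD/ν = 3.789·0.499/1.16×10^-6 = 1.63×10^6 → turbulent
ε/D = 0.18/499 = 3.61×10^-4
Haaland: f = 0.01592
h_f = f(L/D)V²/(2g) = 0.01592·(2470/0.499)·3.789²/(2·9.81) = 57.66 m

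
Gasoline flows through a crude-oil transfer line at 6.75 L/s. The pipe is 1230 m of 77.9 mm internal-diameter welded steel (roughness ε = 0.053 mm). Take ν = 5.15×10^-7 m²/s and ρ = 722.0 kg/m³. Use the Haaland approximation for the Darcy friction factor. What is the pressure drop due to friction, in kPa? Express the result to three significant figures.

V = 4Q/(πD²) = 4·0.00675/(π·0.0779²) = 1.416 m/s
Re = VD/ν = 1.416·0.0779/5.15×10^-7 = 2.14×10^5 → turbulent
ε/D = 0.053/77.9 = 6.80×10^-4
Haaland: f = 0.01944
h_f = f(L/D)V²/(2g) = 0.01944·(1230/0.0779)·1.416²/(2·9.81) = 31.38 m
Δp = ρg·h_f = 722.0·9.81·31.38 = 222.2 kPa

Δp ≈ 222 kPa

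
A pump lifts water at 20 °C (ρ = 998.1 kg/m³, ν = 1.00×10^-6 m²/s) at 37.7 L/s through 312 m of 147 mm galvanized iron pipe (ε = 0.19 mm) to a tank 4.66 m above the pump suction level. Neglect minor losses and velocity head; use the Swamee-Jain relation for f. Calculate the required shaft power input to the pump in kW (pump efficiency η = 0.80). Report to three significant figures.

P_shaft ≈ 7.52 kW

V = 4Q/(πD²) = 2.221 m/s; Re = 3.27×10^5; ε/D = 0.00129; f = 0.02182
h_f = f(L/D)V²/2g = 11.65 m
Total head H = z + h_f = 4.66 + 11.65 = 16.31 m
P_hyd = ρgQH = 998.1·9.81·0.0377·16.31 = 6.019 kW
P_shaft = P_hyd/η = 6.019/0.80 = 7.523 kW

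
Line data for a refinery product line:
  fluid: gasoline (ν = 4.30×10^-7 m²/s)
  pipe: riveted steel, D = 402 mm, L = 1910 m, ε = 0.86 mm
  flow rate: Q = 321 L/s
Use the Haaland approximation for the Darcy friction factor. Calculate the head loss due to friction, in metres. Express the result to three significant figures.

V = 4Q/(πD²) = 4·0.321/(π·0.402²) = 2.529 m/s
Re = VD/ν = 2.529·0.402/4.30×10^-7 = 2.36×10^6 → turbulent
ε/D = 0.86/402 = 0.00214
Haaland: f = 0.02396
h_f = f(L/D)V²/(2g) = 0.02396·(1910/0.402)·2.529²/(2·9.81) = 37.11 m

h_f ≈ 37.1 m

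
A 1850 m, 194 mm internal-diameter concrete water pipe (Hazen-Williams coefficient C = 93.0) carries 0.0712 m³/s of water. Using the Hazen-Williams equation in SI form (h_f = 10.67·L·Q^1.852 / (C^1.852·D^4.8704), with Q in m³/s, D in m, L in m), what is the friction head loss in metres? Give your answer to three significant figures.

h_f = 10.67·1850·0.0712^1.852 / (93.0^1.852·0.194^4.8704) = 98.44 m

h_f ≈ 98.4 m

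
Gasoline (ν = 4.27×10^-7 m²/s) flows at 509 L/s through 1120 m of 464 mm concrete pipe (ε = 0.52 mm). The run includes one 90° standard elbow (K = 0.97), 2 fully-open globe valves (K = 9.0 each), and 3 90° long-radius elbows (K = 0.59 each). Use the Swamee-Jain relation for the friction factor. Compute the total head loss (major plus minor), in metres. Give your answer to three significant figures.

V = 4Q/(πD²) = 3.010 m/s; V²/2g = 0.4618 m
Re = 3.27×10^6, ε/D = 0.00112 → f = 0.02032 (Swamee-Jain)
Major: h_f = f(L/D)·V²/2g = 0.02032·2414·0.4618 = 22.65 m
Minor: ΣK = 20.7; h_m = ΣK·V²/2g = 9.578 m
Total H_L = 22.65 + 9.578 = 32.23 m

H_L ≈ 32.2 m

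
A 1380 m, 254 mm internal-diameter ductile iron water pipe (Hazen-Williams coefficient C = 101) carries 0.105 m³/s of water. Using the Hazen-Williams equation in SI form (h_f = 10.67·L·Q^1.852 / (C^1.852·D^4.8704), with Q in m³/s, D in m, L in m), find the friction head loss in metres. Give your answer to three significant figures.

h_f ≈ 34.8 m

h_f = 10.67·1380·0.105^1.852 / (101^1.852·0.254^4.8704) = 34.83 m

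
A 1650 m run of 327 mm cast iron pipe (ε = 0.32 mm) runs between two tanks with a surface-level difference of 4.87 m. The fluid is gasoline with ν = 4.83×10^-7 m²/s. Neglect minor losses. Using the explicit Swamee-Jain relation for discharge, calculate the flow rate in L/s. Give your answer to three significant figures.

Q ≈ 81.7 L/s

Swamee-Jain (Type II): Q = -0.965·√(gD⁵h_f/L)·ln[ε/(3.7D) + √(3.17ν²L/(gD³h_f))]
√(gD⁵h_f/L) = √(9.81·0.327⁵·4.87/1650) = 0.01040
ε/(3.7D) = 2.64×10^-4; √(3.17ν²L/(gD³h_f)) = 2.70×10^-5
Q = -0.965·0.01040·ln(2.915×10^-4) = 0.08173 m³/s
Check: V = 0.973 m/s, Re = 6.59×10^5, f = 0.02011, h_f = 4.90 m ≈ 4.87 m ✓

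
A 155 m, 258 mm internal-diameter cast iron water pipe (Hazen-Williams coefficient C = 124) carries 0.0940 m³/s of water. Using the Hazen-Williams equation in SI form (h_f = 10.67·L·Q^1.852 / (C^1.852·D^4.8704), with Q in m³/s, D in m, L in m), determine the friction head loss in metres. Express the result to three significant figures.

h_f = 10.67·155·0.0940^1.852 / (124^1.852·0.258^4.8704) = 2.020 m

h_f ≈ 2.02 m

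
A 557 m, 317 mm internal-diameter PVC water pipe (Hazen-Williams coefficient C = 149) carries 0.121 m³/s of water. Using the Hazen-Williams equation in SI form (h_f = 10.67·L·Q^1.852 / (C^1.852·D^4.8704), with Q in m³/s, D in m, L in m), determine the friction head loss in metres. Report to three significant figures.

h_f = 10.67·557·0.121^1.852 / (149^1.852·0.317^4.8704) = 3.024 m

h_f ≈ 3.02 m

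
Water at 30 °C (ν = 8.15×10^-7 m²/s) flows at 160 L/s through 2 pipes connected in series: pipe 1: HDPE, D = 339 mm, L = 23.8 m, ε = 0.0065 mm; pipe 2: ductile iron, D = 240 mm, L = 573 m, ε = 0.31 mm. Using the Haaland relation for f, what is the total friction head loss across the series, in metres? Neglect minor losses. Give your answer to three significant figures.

H ≈ 32.4 m

Pipe 1: V = 1.773 m/s, Re = 7.37×10^5, ε/D = 1.92×10^-5, f = 0.01250, h_1 = f(L/D)V²/2g = 0.1405 m
Pipe 2: V = 3.537 m/s, Re = 1.04×10^6, ε/D = 0.00129, f = 0.02117, h_2 = f(L/D)V²/2g = 32.23 m
Series → Q common, losses add: H = Σh = 32.37 m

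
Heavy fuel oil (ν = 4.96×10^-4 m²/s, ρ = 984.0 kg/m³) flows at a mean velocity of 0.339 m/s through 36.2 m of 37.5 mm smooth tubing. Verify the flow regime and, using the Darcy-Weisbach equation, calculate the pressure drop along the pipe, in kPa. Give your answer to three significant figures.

Δp ≈ 136 kPa

Re = VD/ν = 0.339·0.03750/4.96×10^-4 = 25.6 → laminar (Re < 2300)
f = 64/Re = 2.497
h_f = f(L/D)V²/(2g) = 2.497·(36.2/0.03750)·0.339²/(2·9.81) = 14.12 m
Δp = ρg·h_f = 984.0·9.81·14.12 = 136.3 kPa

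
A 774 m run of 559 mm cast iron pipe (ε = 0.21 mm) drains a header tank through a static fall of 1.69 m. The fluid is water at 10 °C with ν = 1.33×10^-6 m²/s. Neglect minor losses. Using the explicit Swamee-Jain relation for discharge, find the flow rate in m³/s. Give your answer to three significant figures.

Q ≈ 0.293 m³/s

Swamee-Jain (Type II): Q = -0.965·√(gD⁵h_f/L)·ln[ε/(3.7D) + √(3.17ν²L/(gD³h_f))]
√(gD⁵h_f/L) = √(9.81·0.559⁵·1.69/774) = 0.03419
ε/(3.7D) = 1.02×10^-4; √(3.17ν²L/(gD³h_f)) = 3.87×10^-5
Q = -0.965·0.03419·ln(1.402×10^-4) = 0.2927 m³/s
Check: V = 1.19 m/s, Re = 5.01×10^5, f = 0.01694, h_f = 1.70 m ≈ 1.69 m ✓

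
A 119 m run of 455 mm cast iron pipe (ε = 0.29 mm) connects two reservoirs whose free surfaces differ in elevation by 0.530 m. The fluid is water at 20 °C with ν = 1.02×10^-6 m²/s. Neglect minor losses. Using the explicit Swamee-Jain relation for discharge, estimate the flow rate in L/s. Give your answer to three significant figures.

Swamee-Jain (Type II): Q = -0.965·√(gD⁵h_f/L)·ln[ε/(3.7D) + √(3.17ν²L/(gD³h_f))]
√(gD⁵h_f/L) = √(9.81·0.455⁵·0.530/119) = 0.02919
ε/(3.7D) = 1.72×10^-4; √(3.17ν²L/(gD³h_f)) = 2.83×10^-5
Q = -0.965·0.02919·ln(2.006×10^-4) = 0.2398 m³/s
Check: V = 1.48 m/s, Re = 6.58×10^5, f = 0.01839, h_f = 0.533 m ≈ 0.530 m ✓

Q ≈ 240 L/s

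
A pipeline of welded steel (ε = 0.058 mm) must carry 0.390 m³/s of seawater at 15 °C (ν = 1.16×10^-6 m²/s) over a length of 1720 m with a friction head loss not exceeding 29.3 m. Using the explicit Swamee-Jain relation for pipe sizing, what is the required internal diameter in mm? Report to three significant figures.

D ≈ 405 mm

Swamee-Jain (Type III): D = 0.66·[ε^1.25·(LQ²/(gh_f))^4.75 + ν·Q^9.4·(L/(gh_f))^5.2]^0.04
LQ²/(gh_f) = 0.9102; L/(gh_f) = 5.984
Term 1 = ε^1.25·(…)^4.75 = 3.24×10^-6; Term 2 = ν·Q^9.4·(…)^5.2 = 1.82×10^-6
D = 0.66·(3.24×10^-6 + 1.82×10^-6)^0.04 = 0.4052 m = 405 mm
Check: V = 3.02 m/s, Re = 1.06×10^6, f = 0.01405, h_f = 27.8 m ≈ 29.3 m ✓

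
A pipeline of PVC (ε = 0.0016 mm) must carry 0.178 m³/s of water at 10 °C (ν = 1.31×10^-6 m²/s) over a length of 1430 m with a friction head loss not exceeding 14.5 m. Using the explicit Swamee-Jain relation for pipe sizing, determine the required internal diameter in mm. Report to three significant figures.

Swamee-Jain (Type III): D = 0.66·[ε^1.25·(LQ²/(gh_f))^4.75 + ν·Q^9.4·(L/(gh_f))^5.2]^0.04
LQ²/(gh_f) = 0.3185; L/(gh_f) = 10.05
Term 1 = ε^1.25·(…)^4.75 = 2.48×10^-10; Term 2 = ν·Q^9.4·(…)^5.2 = 1.92×10^-8
D = 0.66·(2.48×10^-10 + 1.92×10^-8)^0.04 = 0.3244 m = 324 mm
Check: V = 2.15 m/s, Re = 5.33×10^5, f = 0.01302, h_f = 13.6 m ≈ 14.5 m ✓

D ≈ 324 mm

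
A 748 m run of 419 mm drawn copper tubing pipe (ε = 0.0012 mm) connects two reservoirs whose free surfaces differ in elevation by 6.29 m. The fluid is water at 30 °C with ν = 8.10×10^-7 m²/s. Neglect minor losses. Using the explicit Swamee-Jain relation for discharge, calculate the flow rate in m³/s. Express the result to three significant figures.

Swamee-Jain (Type II): Q = -0.965·√(gD⁵h_f/L)·ln[ε/(3.7D) + √(3.17ν²L/(gD³h_f))]
√(gD⁵h_f/L) = √(9.81·0.419⁵·6.29/748) = 0.03264
ε/(3.7D) = 7.74×10^-7; √(3.17ν²L/(gD³h_f)) = 1.85×10^-5
Q = -0.965·0.03264·ln(1.929×10^-5) = 0.3419 m³/s
Check: V = 2.48 m/s, Re = 1.28×10^6, f = 0.01122, h_f = 6.28 m ≈ 6.29 m ✓

Q ≈ 0.342 m³/s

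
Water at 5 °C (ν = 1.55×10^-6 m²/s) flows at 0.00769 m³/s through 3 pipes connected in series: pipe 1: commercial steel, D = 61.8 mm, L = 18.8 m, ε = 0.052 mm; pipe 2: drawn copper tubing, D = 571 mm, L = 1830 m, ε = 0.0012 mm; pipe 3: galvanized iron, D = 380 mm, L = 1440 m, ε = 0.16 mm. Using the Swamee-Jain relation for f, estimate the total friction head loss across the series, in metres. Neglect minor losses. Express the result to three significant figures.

H ≈ 2.24 m

Pipe 1: V = 2.564 m/s, Re = 1.02×10^5, ε/D = 8.41×10^-4, f = 0.02173, h_1 = f(L/D)V²/2g = 2.214 m
Pipe 2: V = 0.03003 m/s, Re = 1.11×10^4, ε/D = 2.10×10^-6, f = 0.03013, h_2 = f(L/D)V²/2g = 0.004439 m
Pipe 3: V = 0.06781 m/s, Re = 1.66×10^4, ε/D = 4.21×10^-4, f = 0.02799, h_3 = f(L/D)V²/2g = 0.02485 m
Series → Q common, losses add: H = Σh = 2.243 m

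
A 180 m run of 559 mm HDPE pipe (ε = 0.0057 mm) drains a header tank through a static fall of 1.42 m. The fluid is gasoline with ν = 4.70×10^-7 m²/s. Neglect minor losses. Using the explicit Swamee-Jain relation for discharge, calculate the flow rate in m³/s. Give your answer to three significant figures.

Q ≈ 0.722 m³/s

Swamee-Jain (Type II): Q = -0.965·√(gD⁵h_f/L)·ln[ε/(3.7D) + √(3.17ν²L/(gD³h_f))]
√(gD⁵h_f/L) = √(9.81·0.559⁵·1.42/180) = 0.06499
ε/(3.7D) = 2.76×10^-6; √(3.17ν²L/(gD³h_f)) = 7.20×10^-6
Q = -0.965·0.06499·ln(9.953×10^-6) = 0.7224 m³/s
Check: V = 2.94 m/s, Re = 3.50×10^6, f = 0.01003, h_f = 1.43 m ≈ 1.42 m ✓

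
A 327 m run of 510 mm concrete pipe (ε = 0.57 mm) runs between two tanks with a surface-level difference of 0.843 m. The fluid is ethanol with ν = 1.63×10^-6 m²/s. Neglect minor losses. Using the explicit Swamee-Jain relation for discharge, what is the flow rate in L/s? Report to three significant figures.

Q ≈ 227 L/s

Swamee-Jain (Type II): Q = -0.965·√(gD⁵h_f/L)·ln[ε/(3.7D) + √(3.17ν²L/(gD³h_f))]
√(gD⁵h_f/L) = √(9.81·0.510⁵·0.843/327) = 0.02954
ε/(3.7D) = 3.02×10^-4; √(3.17ν²L/(gD³h_f)) = 5.01×10^-5
Q = -0.965·0.02954·ln(3.522×10^-4) = 0.2267 m³/s
Check: V = 1.11 m/s, Re = 3.47×10^5, f = 0.02110, h_f = 0.849 m ≈ 0.843 m ✓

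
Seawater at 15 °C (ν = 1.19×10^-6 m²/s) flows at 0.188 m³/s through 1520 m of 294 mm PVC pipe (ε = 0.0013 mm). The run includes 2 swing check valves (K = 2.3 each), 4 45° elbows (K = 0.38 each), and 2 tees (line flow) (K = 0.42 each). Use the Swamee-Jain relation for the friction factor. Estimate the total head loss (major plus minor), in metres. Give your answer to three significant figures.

H_L ≈ 27.9 m

V = 4Q/(πD²) = 2.769 m/s; V²/2g = 0.3909 m
Re = 6.84×10^5, ε/D = 4.42×10^-6 → f = 0.01247 (Swamee-Jain)
Major: h_f = f(L/D)·V²/2g = 0.01247·5170·0.3909 = 25.21 m
Minor: ΣK = 6.96; h_m = ΣK·V²/2g = 2.721 m
Total H_L = 25.21 + 2.721 = 27.93 m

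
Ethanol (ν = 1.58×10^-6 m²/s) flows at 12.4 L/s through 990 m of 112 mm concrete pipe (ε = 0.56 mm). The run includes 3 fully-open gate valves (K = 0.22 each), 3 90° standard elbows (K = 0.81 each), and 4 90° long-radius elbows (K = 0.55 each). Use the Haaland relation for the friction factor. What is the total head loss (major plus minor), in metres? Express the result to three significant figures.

V = 4Q/(πD²) = 1.259 m/s; V²/2g = 0.08074 m
Re = 8.92×10^4, ε/D = 0.00500 → f = 0.03138 (Haaland)
Major: h_f = f(L/D)·V²/2g = 0.03138·8839·0.08074 = 22.39 m
Minor: ΣK = 5.29; h_m = ΣK·V²/2g = 0.4271 m
Total H_L = 22.39 + 0.4271 = 22.82 m

H_L ≈ 22.8 m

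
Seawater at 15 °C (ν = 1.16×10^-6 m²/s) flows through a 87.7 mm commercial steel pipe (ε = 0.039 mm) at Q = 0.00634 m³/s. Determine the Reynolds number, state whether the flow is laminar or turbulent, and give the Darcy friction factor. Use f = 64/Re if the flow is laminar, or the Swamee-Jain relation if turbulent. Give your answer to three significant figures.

V = 4Q/(πD²) = 1.050 m/s
Re = VD/ν = 1.050·0.0877/1.16×10^-6 = 7.93×10^4
Re > 4000 → turbulent; ε/D = 4.45×10^-4
Swamee-Jain: f = 0.02084

Re ≈ 7.93×10^4; turbulent; f ≈ 0.0208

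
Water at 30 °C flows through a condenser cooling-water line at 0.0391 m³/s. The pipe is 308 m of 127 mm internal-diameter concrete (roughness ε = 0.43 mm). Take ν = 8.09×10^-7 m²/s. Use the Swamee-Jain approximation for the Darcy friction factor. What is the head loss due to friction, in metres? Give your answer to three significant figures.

h_f ≈ 32.3 m

V = 4Q/(πD²) = 4·0.0391/(π·0.127²) = 3.087 m/s
Re = VD/ν = 3.087·0.127/8.09×10^-7 = 4.85×10^5 → turbulent
ε/D = 0.43/127 = 0.00339
Swamee-Jain: f = 0.02744
h_f = f(L/D)V²/(2g) = 0.02744·(308/0.127)·3.087²/(2·9.81) = 32.32 m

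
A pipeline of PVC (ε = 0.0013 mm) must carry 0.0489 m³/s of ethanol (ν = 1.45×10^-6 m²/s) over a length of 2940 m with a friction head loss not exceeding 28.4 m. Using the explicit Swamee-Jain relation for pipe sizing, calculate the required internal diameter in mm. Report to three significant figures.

D ≈ 202 mm

Swamee-Jain (Type III): D = 0.66·[ε^1.25·(LQ²/(gh_f))^4.75 + ν·Q^9.4·(L/(gh_f))^5.2]^0.04
LQ²/(gh_f) = 0.02523; L/(gh_f) = 10.55
Term 1 = ε^1.25·(…)^4.75 = 1.13×10^-15; Term 2 = ν·Q^9.4·(…)^5.2 = 1.45×10^-13
D = 0.66·(1.13×10^-15 + 1.45×10^-13)^0.04 = 0.2024 m = 202 mm
Check: V = 1.52 m/s, Re = 2.12×10^5, f = 0.01542, h_f = 26.4 m ≈ 28.4 m ✓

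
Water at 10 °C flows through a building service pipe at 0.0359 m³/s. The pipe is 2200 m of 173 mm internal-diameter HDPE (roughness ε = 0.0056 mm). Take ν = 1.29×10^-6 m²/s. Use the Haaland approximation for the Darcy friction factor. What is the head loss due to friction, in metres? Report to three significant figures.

h_f ≈ 23.6 m

V = 4Q/(πD²) = 4·0.0359/(π·0.173²) = 1.527 m/s
Re = VD/ν = 1.527·0.173/1.29×10^-6 = 2.05×10^5 → turbulent
ε/D = 0.0056/173 = 3.24×10^-5
Haaland: f = 0.01564
h_f = f(L/D)V²/(2g) = 0.01564·(2200/0.173)·1.527²/(2·9.81) = 23.65 m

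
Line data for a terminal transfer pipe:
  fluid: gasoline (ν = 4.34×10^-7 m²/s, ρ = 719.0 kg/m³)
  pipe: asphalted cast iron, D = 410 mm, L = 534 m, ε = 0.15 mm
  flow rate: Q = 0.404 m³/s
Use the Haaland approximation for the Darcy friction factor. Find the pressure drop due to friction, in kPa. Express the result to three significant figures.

Δp ≈ 69.3 kPa

V = 4Q/(πD²) = 4·0.404/(π·0.410²) = 3.060 m/s
Re = VD/ν = 3.060·0.410/4.34×10^-7 = 2.89×10^6 → turbulent
ε/D = 0.15/410 = 3.66×10^-4
Haaland: f = 0.01582
h_f = f(L/D)V²/(2g) = 0.01582·(534/0.410)·3.060²/(2·9.81) = 9.831 m
Δp = ρg·h_f = 719.0·9.81·9.831 = 69.35 kPa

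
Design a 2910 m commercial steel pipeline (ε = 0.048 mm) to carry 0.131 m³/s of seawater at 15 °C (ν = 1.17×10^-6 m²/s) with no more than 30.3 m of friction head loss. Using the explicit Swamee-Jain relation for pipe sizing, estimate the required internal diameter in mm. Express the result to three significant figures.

Swamee-Jain (Type III): D = 0.66·[ε^1.25·(LQ²/(gh_f))^4.75 + ν·Q^9.4·(L/(gh_f))^5.2]^0.04
LQ²/(gh_f) = 0.1680; L/(gh_f) = 9.790
Term 1 = ε^1.25·(…)^4.75 = 8.35×10^-10; Term 2 = ν·Q^9.4·(…)^5.2 = 8.37×10^-10
D = 0.66·(8.35×10^-10 + 8.37×10^-10)^0.04 = 0.2941 m = 294 mm
Check: V = 1.93 m/s, Re = 4.85×10^5, f = 0.01520, h_f = 28.5 m ≈ 30.3 m ✓

D ≈ 294 mm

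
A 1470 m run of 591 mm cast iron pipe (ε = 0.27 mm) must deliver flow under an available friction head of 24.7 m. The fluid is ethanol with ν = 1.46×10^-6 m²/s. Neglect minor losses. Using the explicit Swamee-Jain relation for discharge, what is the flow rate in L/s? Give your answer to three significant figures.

Q ≈ 935 L/s

Swamee-Jain (Type II): Q = -0.965·√(gD⁵h_f/L)·ln[ε/(3.7D) + √(3.17ν²L/(gD³h_f))]
√(gD⁵h_f/L) = √(9.81·0.591⁵·24.7/1470) = 0.1090
ε/(3.7D) = 1.23×10^-4; √(3.17ν²L/(gD³h_f)) = 1.41×10^-5
Q = -0.965·0.1090·ln(1.376×10^-4) = 0.9354 m³/s
Check: V = 3.41 m/s, Re = 1.38×10^6, f = 0.01685, h_f = 24.8 m ≈ 24.7 m ✓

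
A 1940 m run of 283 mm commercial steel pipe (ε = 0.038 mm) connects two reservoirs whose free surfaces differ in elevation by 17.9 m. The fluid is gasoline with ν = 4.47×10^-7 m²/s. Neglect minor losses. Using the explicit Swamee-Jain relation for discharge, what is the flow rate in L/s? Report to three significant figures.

Q ≈ 122 L/s

Swamee-Jain (Type II): Q = -0.965·√(gD⁵h_f/L)·ln[ε/(3.7D) + √(3.17ν²L/(gD³h_f))]
√(gD⁵h_f/L) = √(9.81·0.283⁵·17.9/1940) = 0.01282
ε/(3.7D) = 3.63×10^-5; √(3.17ν²L/(gD³h_f)) = 1.76×10^-5
Q = -0.965·0.01282·ln(5.386×10^-5) = 0.1216 m³/s
Check: V = 1.93 m/s, Re = 1.22×10^6, f = 0.01380, h_f = 18.0 m ≈ 17.9 m ✓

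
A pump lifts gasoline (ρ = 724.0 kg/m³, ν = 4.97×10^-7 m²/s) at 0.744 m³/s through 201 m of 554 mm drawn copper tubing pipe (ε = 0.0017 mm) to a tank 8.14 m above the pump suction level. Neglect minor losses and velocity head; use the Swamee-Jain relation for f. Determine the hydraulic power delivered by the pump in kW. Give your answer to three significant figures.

V = 4Q/(πD²) = 3.086 m/s; Re = 3.44×10^6; ε/D = 3.07×10^-6; f = 0.009693
h_f = f(L/D)V²/2g = 1.708 m
Total head H = z + h_f = 8.14 + 1.708 = 9.848 m
P_hyd = ρgQH = 724.0·9.81·0.744·9.848 = 52.04 kW

P_hyd ≈ 52.0 kW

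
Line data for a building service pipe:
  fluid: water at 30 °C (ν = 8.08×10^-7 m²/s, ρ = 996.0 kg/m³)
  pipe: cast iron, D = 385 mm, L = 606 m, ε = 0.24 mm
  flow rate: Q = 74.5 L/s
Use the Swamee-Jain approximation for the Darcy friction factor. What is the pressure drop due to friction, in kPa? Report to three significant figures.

V = 4Q/(πD²) = 4·0.0745/(π·0.385²) = 0.6399 m/s
Re = VD/ν = 0.6399·0.385/8.08×10^-7 = 3.05×10^5 → turbulent
ε/D = 0.24/385 = 6.23×10^-4
Swamee-Jain: f = 0.01898
h_f = f(L/D)V²/(2g) = 0.01898·(606/0.385)·0.6399²/(2·9.81) = 0.6237 m
Δp = ρg·h_f = 996.0·9.81·0.6237 = 6.094 kPa

Δp ≈ 6.09 kPa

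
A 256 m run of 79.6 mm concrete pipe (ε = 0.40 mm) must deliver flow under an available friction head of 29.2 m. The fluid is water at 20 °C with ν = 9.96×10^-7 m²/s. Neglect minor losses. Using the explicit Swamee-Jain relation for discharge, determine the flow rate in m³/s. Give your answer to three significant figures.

Swamee-Jain (Type II): Q = -0.965·√(gD⁵h_f/L)·ln[ε/(3.7D) + √(3.17ν²L/(gD³h_f))]
√(gD⁵h_f/L) = √(9.81·0.0796⁵·29.2/256) = 0.001891
ε/(3.7D) = 0.00136; √(3.17ν²L/(gD³h_f)) = 7.46×10^-5
Q = -0.965·0.001891·ln(0.001433) = 0.01195 m³/s
Check: V = 2.40 m/s, Re = 1.92×10^5, f = 0.03109, h_f = 29.4 m ≈ 29.2 m ✓

Q ≈ 0.0119 m³/s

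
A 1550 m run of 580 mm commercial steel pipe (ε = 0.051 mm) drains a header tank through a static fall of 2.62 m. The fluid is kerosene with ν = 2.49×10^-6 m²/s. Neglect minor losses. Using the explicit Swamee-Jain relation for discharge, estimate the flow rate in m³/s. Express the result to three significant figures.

Swamee-Jain (Type II): Q = -0.965·√(gD⁵h_f/L)·ln[ε/(3.7D) + √(3.17ν²L/(gD³h_f))]
√(gD⁵h_f/L) = √(9.81·0.580⁵·2.62/1550) = 0.03299
ε/(3.7D) = 2.38×10^-5; √(3.17ν²L/(gD³h_f)) = 7.79×10^-5
Q = -0.965·0.03299·ln(1.017×10^-4) = 0.2927 m³/s
Check: V = 1.11 m/s, Re = 2.58×10^5, f = 0.01566, h_f = 2.62 m ≈ 2.62 m ✓

Q ≈ 0.293 m³/s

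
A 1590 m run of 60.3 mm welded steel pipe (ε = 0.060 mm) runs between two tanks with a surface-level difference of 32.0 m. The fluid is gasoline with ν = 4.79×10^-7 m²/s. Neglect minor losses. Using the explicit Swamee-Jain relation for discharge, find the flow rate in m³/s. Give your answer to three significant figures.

Q ≈ 0.00300 m³/s

Swamee-Jain (Type II): Q = -0.965·√(gD⁵h_f/L)·ln[ε/(3.7D) + √(3.17ν²L/(gD³h_f))]
√(gD⁵h_f/L) = √(9.81·0.0603⁵·32.0/1590) = 3.967×10^-4
ε/(3.7D) = 2.69×10^-4; √(3.17ν²L/(gD³h_f)) = 1.30×10^-4
Q = -0.965·3.967×10^-4·ln(3.985×10^-4) = 0.002997 m³/s
Check: V = 1.05 m/s, Re = 1.32×10^5, f = 0.02179, h_f = 32.3 m ≈ 32.0 m ✓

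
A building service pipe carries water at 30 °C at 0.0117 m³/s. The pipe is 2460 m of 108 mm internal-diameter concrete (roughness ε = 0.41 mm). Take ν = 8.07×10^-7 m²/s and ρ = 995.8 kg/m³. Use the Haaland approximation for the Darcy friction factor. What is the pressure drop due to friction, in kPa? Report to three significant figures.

Δp ≈ 530 kPa

V = 4Q/(πD²) = 4·0.0117/(π·0.108²) = 1.277 m/s
Re = VD/ν = 1.277·0.108/8.07×10^-7 = 1.71×10^5 → turbulent
ε/D = 0.41/108 = 0.00380
Haaland: f = 0.02864
h_f = f(L/D)V²/(2g) = 0.02864·(2460/0.108)·1.277²/(2·9.81) = 54.24 m
Δp = ρg·h_f = 995.8·9.81·54.24 = 529.9 kPa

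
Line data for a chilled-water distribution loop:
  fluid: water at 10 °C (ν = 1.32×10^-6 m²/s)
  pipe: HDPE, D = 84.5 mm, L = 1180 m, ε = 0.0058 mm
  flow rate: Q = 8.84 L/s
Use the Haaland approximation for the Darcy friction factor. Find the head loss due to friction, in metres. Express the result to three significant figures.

V = 4Q/(πD²) = 4·0.00884/(π·0.0845²) = 1.576 m/s
Re = VD/ν = 1.576·0.0845/1.32×10^-6 = 1.01×10^5 → turbulent
ε/D = 0.0058/84.5 = 6.86×10^-5
Haaland: f = 0.01809
h_f = f(L/D)V²/(2g) = 0.01809·(1180/0.0845)·1.576²/(2·9.81) = 31.99 m

h_f ≈ 32.0 m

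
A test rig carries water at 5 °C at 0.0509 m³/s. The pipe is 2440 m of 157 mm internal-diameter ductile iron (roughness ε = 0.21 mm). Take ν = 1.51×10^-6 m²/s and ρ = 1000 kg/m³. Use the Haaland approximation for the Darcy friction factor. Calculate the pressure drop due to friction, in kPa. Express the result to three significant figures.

V = 4Q/(πD²) = 4·0.0509/(π·0.157²) = 2.629 m/s
Re = VD/ν = 2.629·0.157/1.51×10^-6 = 2.73×10^5 → turbulent
ε/D = 0.21/157 = 0.00134
Haaland: f = 0.02191
h_f = f(L/D)V²/(2g) = 0.02191·(2440/0.157)·2.629²/(2·9.81) = 120.0 m
Δp = ρg·h_f = 1000·9.81·120.0 = 1177 kPa

Δp ≈ 1180 kPa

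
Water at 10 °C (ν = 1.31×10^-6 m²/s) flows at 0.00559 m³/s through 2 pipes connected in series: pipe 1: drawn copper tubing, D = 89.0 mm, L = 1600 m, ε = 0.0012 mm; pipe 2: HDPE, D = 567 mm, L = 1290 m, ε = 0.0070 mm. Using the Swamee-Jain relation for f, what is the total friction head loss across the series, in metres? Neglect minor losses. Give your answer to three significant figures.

H ≈ 14.7 m

Pipe 1: V = 0.8985 m/s, Re = 6.10×10^4, ε/D = 1.35×10^-5, f = 0.01992, h_1 = f(L/D)V²/2g = 14.74 m
Pipe 2: V = 0.02214 m/s, Re = 9580, ε/D = 1.23×10^-5, f = 0.03136, h_2 = f(L/D)V²/2g = 0.001782 m
Series → Q common, losses add: H = Σh = 14.74 m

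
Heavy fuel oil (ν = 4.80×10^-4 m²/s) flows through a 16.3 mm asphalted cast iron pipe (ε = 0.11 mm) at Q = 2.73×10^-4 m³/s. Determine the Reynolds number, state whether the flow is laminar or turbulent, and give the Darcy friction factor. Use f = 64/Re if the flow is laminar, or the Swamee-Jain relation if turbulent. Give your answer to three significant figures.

V = 4Q/(πD²) = 1.308 m/s
Re = VD/ν = 1.308·0.0163/4.80×10^-4 = 44.4
Re < 2300 → laminar → f = 64/Re = 1.441

Re ≈ 44.4; laminar; f = 64/Re ≈ 1.44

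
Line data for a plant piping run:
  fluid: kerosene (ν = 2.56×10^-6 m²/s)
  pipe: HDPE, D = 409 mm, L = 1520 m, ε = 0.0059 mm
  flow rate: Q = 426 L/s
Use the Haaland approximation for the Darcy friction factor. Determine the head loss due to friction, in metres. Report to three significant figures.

h_f ≈ 26.2 m

V = 4Q/(πD²) = 4·0.426/(π·0.409²) = 3.242 m/s
Re = VD/ν = 3.242·0.409/2.56×10^-6 = 5.18×10^5 → turbulent
ε/D = 0.0059/409 = 1.44×10^-5
Haaland: f = 0.01315
h_f = f(L/D)V²/(2g) = 0.01315·(1520/0.409)·3.242²/(2·9.81) = 26.19 m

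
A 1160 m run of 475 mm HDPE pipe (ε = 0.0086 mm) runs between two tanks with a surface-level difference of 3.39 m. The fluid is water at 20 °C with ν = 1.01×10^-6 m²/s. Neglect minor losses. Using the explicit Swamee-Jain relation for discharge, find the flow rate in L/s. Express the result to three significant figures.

Swamee-Jain (Type II): Q = -0.965·√(gD⁵h_f/L)·ln[ε/(3.7D) + √(3.17ν²L/(gD³h_f))]
√(gD⁵h_f/L) = √(9.81·0.475⁵·3.39/1160) = 0.02633
ε/(3.7D) = 4.89×10^-6; √(3.17ν²L/(gD³h_f)) = 3.24×10^-5
Q = -0.965·0.02633·ln(3.734×10^-5) = 0.2590 m³/s
Check: V = 1.46 m/s, Re = 6.88×10^5, f = 0.01272, h_f = 3.38 m ≈ 3.39 m ✓

Q ≈ 259 L/s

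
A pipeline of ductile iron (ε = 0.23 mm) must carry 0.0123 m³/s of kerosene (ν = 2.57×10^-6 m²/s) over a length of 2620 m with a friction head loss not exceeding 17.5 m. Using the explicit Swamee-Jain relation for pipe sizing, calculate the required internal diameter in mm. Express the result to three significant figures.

Swamee-Jain (Type III): D = 0.66·[ε^1.25·(LQ²/(gh_f))^4.75 + ν·Q^9.4·(L/(gh_f))^5.2]^0.04
LQ²/(gh_f) = 0.002309; L/(gh_f) = 15.26
Term 1 = ε^1.25·(…)^4.75 = 8.48×10^-18; Term 2 = ν·Q^9.4·(…)^5.2 = 4.07×10^-18
D = 0.66·(8.48×10^-18 + 4.07×10^-18)^0.04 = 0.1392 m = 139 mm
Check: V = 0.809 m/s, Re = 4.38×10^4, f = 0.02632, h_f = 16.5 m ≈ 17.5 m ✓

D ≈ 139 mm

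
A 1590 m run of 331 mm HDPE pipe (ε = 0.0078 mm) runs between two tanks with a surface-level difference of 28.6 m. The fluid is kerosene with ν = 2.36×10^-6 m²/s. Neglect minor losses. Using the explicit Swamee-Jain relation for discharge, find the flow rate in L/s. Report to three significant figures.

Swamee-Jain (Type II): Q = -0.965·√(gD⁵h_f/L)·ln[ε/(3.7D) + √(3.17ν²L/(gD³h_f))]
√(gD⁵h_f/L) = √(9.81·0.331⁵·28.6/1590) = 0.02648
ε/(3.7D) = 6.37×10^-6; √(3.17ν²L/(gD³h_f)) = 5.25×10^-5
Q = -0.965·0.02648·ln(5.890×10^-5) = 0.2489 m³/s
Check: V = 2.89 m/s, Re = 4.06×10^5, f = 0.01392, h_f = 28.5 m ≈ 28.6 m ✓

Q ≈ 249 L/s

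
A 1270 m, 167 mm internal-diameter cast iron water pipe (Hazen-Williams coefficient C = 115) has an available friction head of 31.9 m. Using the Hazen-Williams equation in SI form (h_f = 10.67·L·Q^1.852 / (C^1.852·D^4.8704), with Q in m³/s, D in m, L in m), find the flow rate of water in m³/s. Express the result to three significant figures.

Rearranging: Q = [h_f·C^1.852·D^4.8704 / (10.67·L)]^(1/1.852)
Q = [31.9·115^1.852·0.167^4.8704 / (10.67·1270)]^0.540 = 0.03958 m³/s

Q ≈ 0.0396 m³/s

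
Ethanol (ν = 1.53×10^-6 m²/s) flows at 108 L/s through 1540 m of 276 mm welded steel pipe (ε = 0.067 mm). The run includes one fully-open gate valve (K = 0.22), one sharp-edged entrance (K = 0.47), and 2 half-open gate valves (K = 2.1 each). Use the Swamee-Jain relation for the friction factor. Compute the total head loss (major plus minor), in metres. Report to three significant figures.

V = 4Q/(πD²) = 1.805 m/s; V²/2g = 0.1661 m
Re = 3.26×10^5, ε/D = 2.43×10^-4 → f = 0.01651 (Swamee-Jain)
Major: h_f = f(L/D)·V²/2g = 0.01651·5580·0.1661 = 15.30 m
Minor: ΣK = 4.89; h_m = ΣK·V²/2g = 0.8122 m
Total H_L = 15.30 + 0.8122 = 16.11 m

H_L ≈ 16.1 m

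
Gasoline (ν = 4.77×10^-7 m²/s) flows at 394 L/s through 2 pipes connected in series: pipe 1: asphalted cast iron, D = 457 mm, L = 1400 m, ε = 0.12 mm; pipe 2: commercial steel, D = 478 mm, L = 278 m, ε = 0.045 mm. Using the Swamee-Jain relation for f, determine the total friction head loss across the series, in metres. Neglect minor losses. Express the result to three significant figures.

Pipe 1: V = 2.402 m/s, Re = 2.30×10^6, ε/D = 2.63×10^-4, f = 0.01496, h_1 = f(L/D)V²/2g = 13.48 m
Pipe 2: V = 2.196 m/s, Re = 2.20×10^6, ε/D = 9.41×10^-5, f = 0.01271, h_2 = f(L/D)V²/2g = 1.816 m
Series → Q common, losses add: H = Σh = 15.30 m

H ≈ 15.3 m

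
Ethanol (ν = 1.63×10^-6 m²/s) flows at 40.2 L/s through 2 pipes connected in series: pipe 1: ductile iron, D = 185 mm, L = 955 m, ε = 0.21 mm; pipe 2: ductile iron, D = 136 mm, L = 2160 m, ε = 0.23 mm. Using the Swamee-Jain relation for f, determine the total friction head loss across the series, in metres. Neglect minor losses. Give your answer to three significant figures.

Pipe 1: V = 1.496 m/s, Re = 1.70×10^5, ε/D = 0.00114, f = 0.02192, h_1 = f(L/D)V²/2g = 12.90 m
Pipe 2: V = 2.767 m/s, Re = 2.31×10^5, ε/D = 0.00169, f = 0.02344, h_2 = f(L/D)V²/2g = 145.3 m
Series → Q common, losses add: H = Σh = 158.2 m

H ≈ 158 m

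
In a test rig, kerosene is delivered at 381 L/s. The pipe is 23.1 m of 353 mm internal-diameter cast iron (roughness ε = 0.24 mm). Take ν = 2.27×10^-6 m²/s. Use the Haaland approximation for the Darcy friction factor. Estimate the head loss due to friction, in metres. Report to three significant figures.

V = 4Q/(πD²) = 4·0.381/(π·0.353²) = 3.893 m/s
Re = VD/ν = 3.893·0.353/2.27×10^-6 = 6.05×10^5 → turbulent
ε/D = 0.24/353 = 6.80×10^-4
Haaland: f = 0.01852
h_f = f(L/D)V²/(2g) = 0.01852·(23.1/0.353)·3.893²/(2·9.81) = 0.9362 m

h_f ≈ 0.936 m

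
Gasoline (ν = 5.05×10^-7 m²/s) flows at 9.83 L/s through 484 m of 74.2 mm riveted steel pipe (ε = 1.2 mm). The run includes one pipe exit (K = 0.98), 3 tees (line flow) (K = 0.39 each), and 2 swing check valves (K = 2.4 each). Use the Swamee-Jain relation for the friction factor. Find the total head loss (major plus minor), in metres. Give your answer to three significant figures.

V = 4Q/(πD²) = 2.273 m/s; V²/2g = 0.2634 m
Re = 3.34×10^5, ε/D = 0.0162 → f = 0.04514 (Swamee-Jain)
Major: h_f = f(L/D)·V²/2g = 0.04514·6523·0.2634 = 77.56 m
Minor: ΣK = 6.95; h_m = ΣK·V²/2g = 1.831 m
Total H_L = 77.56 + 1.831 = 79.39 m

H_L ≈ 79.4 m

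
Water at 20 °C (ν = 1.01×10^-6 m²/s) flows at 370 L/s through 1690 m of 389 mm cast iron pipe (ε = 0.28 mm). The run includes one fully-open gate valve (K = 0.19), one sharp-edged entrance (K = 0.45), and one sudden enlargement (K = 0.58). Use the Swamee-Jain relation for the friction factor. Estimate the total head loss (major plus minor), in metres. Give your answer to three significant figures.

V = 4Q/(πD²) = 3.113 m/s; V²/2g = 0.4940 m
Re = 1.20×10^6, ε/D = 7.20×10^-4 → f = 0.01856 (Swamee-Jain)
Major: h_f = f(L/D)·V²/2g = 0.01856·4344·0.4940 = 39.84 m
Minor: ΣK = 1.22; h_m = ΣK·V²/2g = 0.6027 m
Total H_L = 39.84 + 0.6027 = 40.44 m

H_L ≈ 40.4 m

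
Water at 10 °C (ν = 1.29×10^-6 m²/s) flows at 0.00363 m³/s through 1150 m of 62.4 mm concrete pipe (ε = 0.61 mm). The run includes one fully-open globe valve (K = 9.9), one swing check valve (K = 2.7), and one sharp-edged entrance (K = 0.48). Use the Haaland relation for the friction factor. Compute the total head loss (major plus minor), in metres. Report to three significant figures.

H_L ≈ 52.1 m

V = 4Q/(πD²) = 1.187 m/s; V²/2g = 0.07181 m
Re = 5.74×10^4, ε/D = 0.00978 → f = 0.03867 (Haaland)
Major: h_f = f(L/D)·V²/2g = 0.03867·18429·0.07181 = 51.17 m
Minor: ΣK = 13.1; h_m = ΣK·V²/2g = 0.9393 m
Total H_L = 51.17 + 0.9393 = 52.11 m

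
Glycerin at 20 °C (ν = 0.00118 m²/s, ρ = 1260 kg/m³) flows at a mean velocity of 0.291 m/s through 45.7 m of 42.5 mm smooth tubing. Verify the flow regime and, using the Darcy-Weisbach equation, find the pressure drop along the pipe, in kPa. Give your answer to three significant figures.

Δp ≈ 350 kPa

Re = VD/ν = 0.291·0.04250/0.00118 = 10.5 → laminar (Re < 2300)
f = 64/Re = 6.106
h_f = f(L/D)V²/(2g) = 6.106·(45.7/0.04250)·0.291²/(2·9.81) = 28.34 m
Δp = ρg·h_f = 1260·9.81·28.34 = 350.3 kPa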